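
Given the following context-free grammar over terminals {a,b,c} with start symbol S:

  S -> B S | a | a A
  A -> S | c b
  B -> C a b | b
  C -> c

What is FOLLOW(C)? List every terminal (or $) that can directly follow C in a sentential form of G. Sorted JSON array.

FIRST iteration:
[1]
  A via A→c b: +{c}
  B via B→b: +{b}
  C via C→c: +{c}
  S via S→B S: +{b}
  S via S→a: +{a}
  FIRST[S]={a,b}  FIRST[A]={c}  FIRST[B]={b}  FIRST[C]={c}
[2]
  A via A→S: +{a,b}
  B via B→C a b: +{c}
  S via S→B S: +{c}
  FIRST[S]={a,b,c}  FIRST[A]={a,b,c}  FIRST[B]={b,c}  FIRST[C]={c}
[3] (no change)
  FIRST[S]={a,b,c}  FIRST[A]={a,b,c}  FIRST[B]={b,c}  FIRST[C]={c}

Compute FOLLOW by fixpoint:
FOLLOW(S) := {$}
[1]
  B→C a b: FOLLOW(C) ⊇ FIRST(a) = {a}; new: +{a}
  S→B S: FOLLOW(B) ⊇ FIRST(S) = {a,b,c}; new: +{a,b,c}
  S→a A: FOLLOW(A) ⊇ FOLLOW(S) ⊇ {$}; new: +{$}
  S: {$}  A: {$}  B: {a,b,c}  C: {a}
[2] done
  S: {$}  A: {$}  B: {a,b,c}  C: {a}

FOLLOW(C) = ["a"]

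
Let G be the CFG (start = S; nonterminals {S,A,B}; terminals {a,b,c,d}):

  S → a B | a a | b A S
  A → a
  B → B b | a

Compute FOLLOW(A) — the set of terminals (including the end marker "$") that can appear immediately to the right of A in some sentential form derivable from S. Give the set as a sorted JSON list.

Compute FIRST by fixpoint:
pass 1:
  A via A→a: +{a}
  B via B→a: +{a}
  S via S→a B: +{a}
  S via S→b A S: +{b}
  S: {a,b}  A: {a}  B: {a}
pass 2: (stable)
  S: {a,b}  A: {a}  B: {a}

Compute FOLLOW by fixpoint:
FOLLOW(S) := {$}
pass 1:
  B→B b: FOLLOW(B) ⊇ FIRST(b) = {b}; new: +{b}
  S→a B: FOLLOW(B) ⊇ FOLLOW(S) ⊇ {$}; new: +{$}
  S→b A S: FOLLOW(A) ⊇ FIRST(S) = {a,b}; new: +{a,b}
  S: {$}  A: {a,b}  B: {$,b}
pass 2: (no change)
  S: {$}  A: {a,b}  B: {$,b}

FOLLOW(A) = ["a", "b"]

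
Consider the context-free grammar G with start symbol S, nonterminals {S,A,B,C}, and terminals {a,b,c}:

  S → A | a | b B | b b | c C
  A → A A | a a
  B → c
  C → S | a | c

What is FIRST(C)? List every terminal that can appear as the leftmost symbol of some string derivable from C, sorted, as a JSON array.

Compute FIRST by fixpoint:
iter 1:
  A via A→a a: +{a}
  B via B→c: +{c}
  C via C→a: +{a}
  C via C→c: +{c}
  S via S→A: +{a}
  S via S→b B: +{b}
  S via S→c C: +{c}
  FIRST(S)={a,b,c}  FIRST(A)={a}  FIRST(B)={c}  FIRST(C)={a,c}
iter 2:
  C via C→S: +{b}
  FIRST(S)={a,b,c}  FIRST(A)={a}  FIRST(B)={c}  FIRST(C)={a,b,c}
iter 3: (no change)
  FIRST(S)={a,b,c}  FIRST(A)={a}  FIRST(B)={c}  FIRST(C)={a,b,c}

FIRST(C) = ["a", "b", "c"]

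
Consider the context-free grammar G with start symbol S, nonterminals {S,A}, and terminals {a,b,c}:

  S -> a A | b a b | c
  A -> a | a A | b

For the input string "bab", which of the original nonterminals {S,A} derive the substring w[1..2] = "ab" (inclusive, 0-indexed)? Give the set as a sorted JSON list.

CNF form of G:
  S -> T0 A | T1 X2 | c
  A -> T0 A | a | b
  T0 -> a
  T1 -> b
  X2 -> T0 T1

Fill CYK table bottom-up (cells [i..j] with 1 ≤ i ≤ j ≤ 2 only):
  T[1,1] 'a' = {A,T0}  orig:{A}
  T[2,2] 'b' = {A,T1}  orig:{A}
  T[1,2] 'ab' = {A,S,X2}  orig:{A,S}

Original NTs in T[1,2] deriving "ab": ["A", "S"]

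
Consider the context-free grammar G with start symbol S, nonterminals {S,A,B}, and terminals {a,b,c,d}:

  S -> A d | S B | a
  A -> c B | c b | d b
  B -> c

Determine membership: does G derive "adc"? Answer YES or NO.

CNF form of G:
  S -> A T2 | S B | a
  A -> T0 B | T0 T1 | T2 T1
  B -> c
  T0 -> c
  T1 -> b
  T2 -> d

CYK fill:
  T[0,0] 'a' = {S}
  T[1,1] 'd' = {T2}  orig:{}
  T[2,2] 'c' = {B,T0}  orig:{B}
  T[0,1] 'ad' = ∅
  T[1,2] 'dc' = ∅
  T[0,2] 'adc' = ∅

S ∉ T[0,2] ⇒ NO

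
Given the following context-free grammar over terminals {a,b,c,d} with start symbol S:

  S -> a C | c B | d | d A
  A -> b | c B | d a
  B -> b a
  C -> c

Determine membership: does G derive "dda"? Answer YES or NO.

CNF form of G:
  S -> T0 B | T1 A | T2 C | d
  A -> T0 B | T1 T2 | b
  B -> T3 T2
  C -> c
  T0 -> c
  T1 -> d
  T2 -> a
  T3 -> b

Fill CYK table bottom-up:
  T[0,0] 'd' = {S,T1}  orig:{S}
  T[1,1] 'd' = {S,T1}  orig:{S}
  T[2,2] 'a' = {T2}  orig:{}
  T[0,1] 'dd' = ∅
  T[1,2] 'da' = {A}
  T[0,2] 'dda' = {S}

S ∈ T[0,2] ⇒ YES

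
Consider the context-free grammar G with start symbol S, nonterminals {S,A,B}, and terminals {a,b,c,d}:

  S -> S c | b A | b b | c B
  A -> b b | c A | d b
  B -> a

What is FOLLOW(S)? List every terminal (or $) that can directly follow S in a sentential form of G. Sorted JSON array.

Compute FIRST by fixpoint:
round 1:
  A via A→b b: +{b}
  A via A→c A: +{c}
  A via A→d b: +{d}
  B via B→a: +{a}
  S via S→b A: +{b}
  S via S→c B: +{c}
  S: {b,c}  A: {b,c,d}  B: {a}
round 2: (no change)
  S: {b,c}  A: {b,c,d}  B: {a}

FOLLOW sets:
seed FOLLOW(S) with $
pass 1:
  S→S c: FOLLOW(S) ⊇ FIRST(c) = {c}; new: +{c}
  S→b A: FOLLOW(A) ⊇ FOLLOW(S) ⊇ {$,c}; new: +{$,c}
  S→c B: FOLLOW(B) ⊇ FOLLOW(S) ⊇ {$,c}; new: +{$,c}
  S: {$,c}  A: {$,c}  B: {$,c}
pass 2: (no change)
  S: {$,c}  A: {$,c}  B: {$,c}

FOLLOW(S) = ["$", "c"]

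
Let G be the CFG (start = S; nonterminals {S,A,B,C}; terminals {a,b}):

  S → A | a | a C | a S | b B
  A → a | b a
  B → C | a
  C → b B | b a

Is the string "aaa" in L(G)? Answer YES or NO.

Convert to CNF:
  S -> T0 B | T0 T1 | T1 C | T1 S | a
  A -> T0 T1 | a
  B -> T0 B | T0 T1 | a
  C -> T0 B | T0 T1
  T0 -> b
  T1 -> a

Fill CYK table bottom-up:
  [0..0]={A,B,S,T1}  "a"  orig:{A,B,S}
  [1..1]={A,B,S,T1}  "a"  orig:{A,B,S}
  [2..2]={A,B,S,T1}  "a"  orig:{A,B,S}
  [0..1]={S}  "aa"
  [1..2]={S}  "aa"
  [0..2]={S}  "aaa"

S ∈ T[0,2] ⇒ YES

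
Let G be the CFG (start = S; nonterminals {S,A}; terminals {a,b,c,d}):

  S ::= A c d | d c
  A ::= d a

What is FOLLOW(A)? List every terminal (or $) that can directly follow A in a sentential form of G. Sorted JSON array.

Compute FIRST by fixpoint:
[1]
  A via A→d a: +{d}
  S via S→A c d: +{d}
  FIRST(S)={d}  FIRST(A)={d}
[2] done
  FIRST(S)={d}  FIRST(A)={d}

FOLLOW sets:
initialize: $ ∈ FOLLOW(S)
round 1:
  S→A c d: FOLLOW(A) ⊇ FIRST(c) = {c}; new: +{c}
  S: {$}  A: {c}
round 2: — fixpoint
  S: {$}  A: {c}

FOLLOW(A) = ["c"]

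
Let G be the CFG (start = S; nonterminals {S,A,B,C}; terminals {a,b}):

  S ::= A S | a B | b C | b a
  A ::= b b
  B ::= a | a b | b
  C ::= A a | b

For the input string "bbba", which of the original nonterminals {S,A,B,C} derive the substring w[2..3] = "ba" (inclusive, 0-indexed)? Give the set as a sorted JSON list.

Convert to CNF:
  S -> A S | T0 C | T0 T1 | T1 B
  A -> T0 T0
  B -> T1 T0 | a | b
  C -> A T1 | b
  T0 -> b
  T1 -> a

Fill CYK table bottom-up, restricted to cells inside w[2..3]:
  [2..2]={B,C,T0}  "b"  orig:{B,C}
  [3..3]={B,T1}  "a"  orig:{B}
  [2..3]={S}  "ba"

Original NTs in T[2,3] deriving "ba": ["S"]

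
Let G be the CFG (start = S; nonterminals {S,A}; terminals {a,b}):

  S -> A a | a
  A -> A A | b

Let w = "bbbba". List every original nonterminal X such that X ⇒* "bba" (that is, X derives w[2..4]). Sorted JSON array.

CNF form of G:
  S -> A T0 | a
  A -> A A | b
  T0 -> a

CYK table (by increasing span) — only the sub-triangle for w[2..4]:
  T[2,2] 'b' = {A}
  T[3,3] 'b' = {A}
  T[4,4] 'a' = {S,T0}  orig:{S}
  T[2,3] 'bb' = {A}
  T[3,4] 'ba' = {S}
  T[2,4] 'bba' = {S}

Original NTs in T[2,4] deriving "bba": ["S"]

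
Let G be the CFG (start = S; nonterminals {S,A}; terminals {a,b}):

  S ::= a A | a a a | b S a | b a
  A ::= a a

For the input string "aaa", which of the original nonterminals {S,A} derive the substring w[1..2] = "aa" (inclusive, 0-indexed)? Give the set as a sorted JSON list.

Convert to CNF:
  S -> T0 A | T0 X2 | T1 T0 | T1 X3
  A -> T0 T0
  T0 -> a
  T1 -> b
  X2 -> T0 T0
  X3 -> S T0

CYK fill — only the sub-triangle for w[1..2]:
  T[1,1] 'a' = {T0}  orig:{}
  T[2,2] 'a' = {T0}  orig:{}
  T[1,2] 'aa' = {A,X2}  orig:{A}

Original NTs in T[1,2] deriving "aa": ["A"]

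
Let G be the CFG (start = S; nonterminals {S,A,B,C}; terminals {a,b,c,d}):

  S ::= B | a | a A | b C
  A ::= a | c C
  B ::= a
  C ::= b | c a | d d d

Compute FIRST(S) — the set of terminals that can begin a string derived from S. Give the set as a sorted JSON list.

FIRST sets, iterate to fixpoint:
iter 1:
  A via A→a: +{a}
  A via A→c C: +{c}
  B via B→a: +{a}
  C via C→b: +{b}
  C via C→c a: +{c}
  C via C→d d d: +{d}
  S via S→B: +{a}
  S via S→b C: +{b}
  FIRST[S]={a,b}  FIRST[A]={a,c}  FIRST[B]={a}  FIRST[C]={b,c,d}
iter 2: — fixpoint
  FIRST[S]={a,b}  FIRST[A]={a,c}  FIRST[B]={a}  FIRST[C]={b,c,d}

FIRST(S) = ["a", "b"]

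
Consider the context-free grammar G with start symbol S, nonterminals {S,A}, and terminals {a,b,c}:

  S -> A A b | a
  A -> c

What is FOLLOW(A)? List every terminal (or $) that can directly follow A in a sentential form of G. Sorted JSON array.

FIRST iteration:
pass 1:
  A via A→c: +{c}
  S via S→A A b: +{c}
  S via S→a: +{a}
  FIRST[S]={a,c}  FIRST[A]={c}
pass 2: (no change)
  FIRST[S]={a,c}  FIRST[A]={c}

FOLLOW sets:
seed FOLLOW(S) with $
round 1:
  S→A A b: FOLLOW(A) ⊇ FIRST(A) = {c}; new: +{c}
  S→A A b: FOLLOW(A) ⊇ FIRST(b) = {b}; new: +{b}
  S: {$}  A: {b,c}
round 2: (no change)
  S: {$}  A: {b,c}

FOLLOW(A) = ["b", "c"]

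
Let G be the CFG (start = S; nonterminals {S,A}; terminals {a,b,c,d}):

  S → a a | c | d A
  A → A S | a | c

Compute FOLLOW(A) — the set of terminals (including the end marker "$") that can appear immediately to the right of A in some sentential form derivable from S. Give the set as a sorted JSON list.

FIRST iteration:
[1]
  A via A→a: +{a}
  A via A→c: +{c}
  S via S→a a: +{a}
  S via S→c: +{c}
  S via S→d A: +{d}
  S: {a,c,d}  A: {a,c}
[2] done
  S: {a,c,d}  A: {a,c}

Compute FOLLOW by fixpoint:
initialize: $ ∈ FOLLOW(S)
pass 1:
  A→A S: FOLLOW(A) ⊇ FIRST(S) = {a,c,d}; new: +{a,c,d}
  A→A S: FOLLOW(S) ⊇ FOLLOW(A) ⊇ {a,c,d}; new: +{a,c,d}
  S→d A: FOLLOW(A) ⊇ FOLLOW(S) ⊇ {$,a,c,d}; new: +{$}
  FOLLOW(S)={$,a,c,d}  FOLLOW(A)={$,a,c,d}
pass 2: done
  FOLLOW(S)={$,a,c,d}  FOLLOW(A)={$,a,c,d}

FOLLOW(A) = ["$", "a", "c", "d"]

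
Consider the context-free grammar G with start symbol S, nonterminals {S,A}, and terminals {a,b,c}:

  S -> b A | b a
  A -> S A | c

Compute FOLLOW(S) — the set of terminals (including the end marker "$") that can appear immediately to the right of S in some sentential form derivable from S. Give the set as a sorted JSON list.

FIRST sets, iterate to fixpoint:
pass 1:
  A via A→c: +{c}
  S via S→b A: +{b}
  FIRST(S)={b}  FIRST(A)={c}
pass 2:
  A via A→S A: +{b}
  FIRST(S)={b}  FIRST(A)={b,c}
pass 3: — fixpoint
  FIRST(S)={b}  FIRST(A)={b,c}

Compute FOLLOW by fixpoint:
seed FOLLOW(S) with $
round 1:
  A→S A: FOLLOW(S) ⊇ FIRST(A) = {b,c}; new: +{b,c}
  S→b A: FOLLOW(A) ⊇ FOLLOW(S) ⊇ {$,b,c}; new: +{$,b,c}
  FOLLOW(S)={$,b,c}  FOLLOW(A)={$,b,c}
round 2: done
  FOLLOW(S)={$,b,c}  FOLLOW(A)={$,b,c}

FOLLOW(S) = ["$", "b", "c"]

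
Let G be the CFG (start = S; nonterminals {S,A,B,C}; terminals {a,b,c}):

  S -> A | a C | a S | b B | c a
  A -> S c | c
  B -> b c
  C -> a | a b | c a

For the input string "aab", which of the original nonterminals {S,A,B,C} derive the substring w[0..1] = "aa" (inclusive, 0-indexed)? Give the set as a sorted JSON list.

Convert to CNF:
  S -> S T0 | T0 T2 | T1 B | T2 C | T2 S | c
  A -> S T0 | c
  B -> T1 T0
  C -> T0 T2 | T2 T1 | a
  T0 -> c
  T1 -> b
  T2 -> a

CYK fill, restricted to cells inside w[0..1]:
  T[0,0] 'a' = {C,T2}  orig:{C}
  T[1,1] 'a' = {C,T2}  orig:{C}
  T[0,1] 'aa' = {S}

Original NTs in T[0,1] deriving "aa": ["S"]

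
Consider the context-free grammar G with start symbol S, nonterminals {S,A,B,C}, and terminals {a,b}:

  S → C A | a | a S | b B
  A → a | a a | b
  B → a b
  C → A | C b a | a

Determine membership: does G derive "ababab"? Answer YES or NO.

CNF form of G:
  S -> C A | T0 S | T1 B | a
  A -> T0 T0 | a | b
  B -> T0 T1
  C -> C X2 | T0 T0 | a | b
  T0 -> a
  T1 -> b
  X2 -> T1 T0

CYK table (by increasing span):
  [0..0]={A,C,S,T0}  "a"  orig:{A,C,S}
  [1..1]={A,C,T1}  "b"  orig:{A,C}
  [2..2]={A,C,S,T0}  "a"  orig:{A,C,S}
  [3..3]={A,C,T1}  "b"  orig:{A,C}
  [4..4]={A,C,S,T0}  "a"  orig:{A,C,S}
  [5..5]={A,C,T1}  "b"  orig:{A,C}
  [0..1]={B,S}  "ab"
  [1..2]={S,X2}  "ba"  orig:{S}
  [2..3]={B,S}  "ab"
  [3..4]={S,X2}  "ba"  orig:{S}
  [4..5]={B,S}  "ab"
  [0..2]={C,S}  "aba"
  [1..3]={S}  "bab"
  [2..4]={C,S}  "aba"
  [3..5]={S}  "bab"
  [0..3]={S}  "abab"
  [1..4]=∅  "baba"
  [2..5]={S}  "abab"
  [0..4]={C}  "ababa"
  [1..5]=∅  "babab"
  [0..5]={S}  "ababab"

S ∈ T[0,5] ⇒ YES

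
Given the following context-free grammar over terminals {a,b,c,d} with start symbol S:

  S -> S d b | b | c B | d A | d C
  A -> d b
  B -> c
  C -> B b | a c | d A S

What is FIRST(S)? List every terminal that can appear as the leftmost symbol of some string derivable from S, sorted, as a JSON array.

FIRST sets, iterate to fixpoint:
round 1:
  A via A→d b: +{d}
  B via B→c: +{c}
  C via C→B b: +{c}
  C via C→a c: +{a}
  C via C→d A S: +{d}
  S via S→b: +{b}
  S via S→c B: +{c}
  S via S→d A: +{d}
  S: {b,c,d}  A: {d}  B: {c}  C: {a,c,d}
round 2: — fixpoint
  S: {b,c,d}  A: {d}  B: {c}  C: {a,c,d}

FIRST(S) = ["b", "c", "d"]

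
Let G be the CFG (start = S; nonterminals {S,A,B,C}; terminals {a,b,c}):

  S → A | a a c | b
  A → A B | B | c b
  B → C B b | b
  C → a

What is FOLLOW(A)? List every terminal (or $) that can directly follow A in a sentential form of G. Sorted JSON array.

Compute FIRST by fixpoint:
round 1:
  A via A→c b: +{c}
  B via B→b: +{b}
  C via C→a: +{a}
  S via S→A: +{c}
  S via S→a a c: +{a}
  S via S→b: +{b}
  FIRST(S)={a,b,c}  FIRST(A)={c}  FIRST(B)={b}  FIRST(C)={a}
round 2:
  A via A→B: +{b}
  B via B→C B b: +{a}
  FIRST(S)={a,b,c}  FIRST(A)={b,c}  FIRST(B)={a,b}  FIRST(C)={a}
round 3:
  A via A→B: +{a}
  FIRST(S)={a,b,c}  FIRST(A)={a,b,c}  FIRST(B)={a,b}  FIRST(C)={a}
round 4: — fixpoint
  FIRST(S)={a,b,c}  FIRST(A)={a,b,c}  FIRST(B)={a,b}  FIRST(C)={a}

FOLLOW sets:
FOLLOW(S) := {$}
round 1:
  A→A B: FOLLOW(A) ⊇ FIRST(B) = {a,b}; new: +{a,b}
  A→A B: FOLLOW(B) ⊇ FOLLOW(A) ⊇ {a,b}; new: +{a,b}
  B→C B b: FOLLOW(C) ⊇ FIRST(B) = {a,b}; new: +{a,b}
  S→A: FOLLOW(A) ⊇ FOLLOW(S) ⊇ {$}; new: +{$}
  FOLLOW(S)={$}  FOLLOW(A)={$,a,b}  FOLLOW(B)={a,b}  FOLLOW(C)={a,b}
round 2:
  A→A B: FOLLOW(B) ⊇ FOLLOW(A) ⊇ {$,a,b}; new: +{$}
  FOLLOW(S)={$}  FOLLOW(A)={$,a,b}  FOLLOW(B)={$,a,b}  FOLLOW(C)={a,b}
round 3: (no change)
  FOLLOW(S)={$}  FOLLOW(A)={$,a,b}  FOLLOW(B)={$,a,b}  FOLLOW(C)={a,b}

FOLLOW(A) = ["$", "a", "b"]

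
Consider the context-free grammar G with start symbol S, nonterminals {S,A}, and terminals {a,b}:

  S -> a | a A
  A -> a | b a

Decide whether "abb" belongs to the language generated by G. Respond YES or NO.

CNF form of G:
  S -> T1 A | a
  A -> T0 T1 | a
  T0 -> b
  T1 -> a

Fill CYK table bottom-up:
  [0..0]={A,S,T1}  "a"  orig:{A,S}
  [1..1]={T0}  "b"  orig:{}
  [2..2]={T0}  "b"  orig:{}
  [0..1]=∅  "ab"
  [1..2]=∅  "bb"
  [0..2]=∅  "abb"

S ∉ T[0,2] ⇒ NO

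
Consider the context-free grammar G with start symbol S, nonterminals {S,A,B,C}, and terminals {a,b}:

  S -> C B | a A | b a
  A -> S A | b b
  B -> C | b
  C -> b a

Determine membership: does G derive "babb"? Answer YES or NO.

CNF form of G:
  S -> C B | T0 T1 | T1 A
  A -> S A | T0 T0
  B -> T0 T1 | b
  C -> T0 T1
  T0 -> b
  T1 -> a

CYK fill:
  cell(0,0) b: {B,T0}  orig:{B}
  cell(1,1) a: {T1}  orig:{}
  cell(2,2) b: {B,T0}  orig:{B}
  cell(3,3) b: {B,T0}  orig:{B}
  cell(0,1) ba: {B,C,S}
  cell(1,2) ab: ∅
  cell(2,3) bb: {A}
  cell(0,2) bab: {S}
  cell(1,3) abb: {S}
  cell(0,3) babb: {A}

S ∉ T[0,3] ⇒ NO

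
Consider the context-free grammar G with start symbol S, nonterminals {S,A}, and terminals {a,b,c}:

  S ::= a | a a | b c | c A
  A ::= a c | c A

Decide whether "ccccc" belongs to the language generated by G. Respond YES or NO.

CNF form of G:
  S -> T0 T0 | T1 A | T2 T1 | a
  A -> T0 T1 | T1 A
  T0 -> a
  T1 -> c
  T2 -> b

CYK fill:
  [0..0]={T1}  "c"  orig:{}
  [1..1]={T1}  "c"  orig:{}
  [2..2]={T1}  "c"  orig:{}
  [3..3]={T1}  "c"  orig:{}
  [4..4]={T1}  "c"  orig:{}
  [0..1]=∅  "cc"
  [1..2]=∅  "cc"
  [2..3]=∅  "cc"
  [3..4]=∅  "cc"
  [0..2]=∅  "ccc"
  [1..3]=∅  "ccc"
  [2..4]=∅  "ccc"
  [0..3]=∅  "cccc"
  [1..4]=∅  "cccc"
  [0..4]=∅  "ccccc"

S ∉ T[0,4] ⇒ NO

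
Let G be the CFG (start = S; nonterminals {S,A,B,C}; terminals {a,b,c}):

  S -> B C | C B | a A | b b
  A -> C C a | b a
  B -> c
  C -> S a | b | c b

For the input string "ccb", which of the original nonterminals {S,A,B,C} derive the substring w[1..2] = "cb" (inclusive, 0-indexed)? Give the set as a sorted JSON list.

Convert to CNF:
  S -> B C | C B | T0 A | T1 T1
  A -> C X3 | T1 T0
  B -> c
  C -> S T0 | T2 T1 | b
  T0 -> a
  T1 -> b
  T2 -> c
  X3 -> C T0

CYK fill — only the sub-triangle for w[1..2]:
  T[1,1] 'c' = {B,T2}  orig:{B}
  T[2,2] 'b' = {C,T1}  orig:{C}
  T[1,2] 'cb' = {C,S}

Original NTs in T[1,2] deriving "cb": ["C", "S"]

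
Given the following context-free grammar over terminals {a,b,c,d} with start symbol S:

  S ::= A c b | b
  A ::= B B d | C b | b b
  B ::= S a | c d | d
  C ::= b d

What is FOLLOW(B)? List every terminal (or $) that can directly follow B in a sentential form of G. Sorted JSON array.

FIRST sets, iterate to fixpoint:
[1]
  A via A→b b: +{b}
  B via B→c d: +{c}
  B via B→d: +{d}
  C via C→b d: +{b}
  S via S→A c b: +{b}
  FIRST(S)={b}  FIRST(A)={b}  FIRST(B)={c,d}  FIRST(C)={b}
[2]
  A via A→B B d: +{c,d}
  B via B→S a: +{b}
  S via S→A c b: +{c,d}
  FIRST(S)={b,c,d}  FIRST(A)={b,c,d}  FIRST(B)={b,c,d}  FIRST(C)={b}
[3] — fixpoint
  FIRST(S)={b,c,d}  FIRST(A)={b,c,d}  FIRST(B)={b,c,d}  FIRST(C)={b}

Compute FOLLOW by fixpoint:
FOLLOW(S) := {$}
[1]
  A→B B d: FOLLOW(B) ⊇ FIRST(B) = {b,c,d}; new: +{b,c,d}
  A→C b: FOLLOW(C) ⊇ FIRST(b) = {b}; new: +{b}
  B→S a: FOLLOW(S) ⊇ FIRST(a) = {a}; new: +{a}
  S→A c b: FOLLOW(A) ⊇ FIRST(c) = {c}; new: +{c}
  FOLLOW[S]={$,a}  FOLLOW[A]={c}  FOLLOW[B]={b,c,d}  FOLLOW[C]={b}
[2] (stable)
  FOLLOW[S]={$,a}  FOLLOW[A]={c}  FOLLOW[B]={b,c,d}  FOLLOW[C]={b}

FOLLOW(B) = ["b", "c", "d"]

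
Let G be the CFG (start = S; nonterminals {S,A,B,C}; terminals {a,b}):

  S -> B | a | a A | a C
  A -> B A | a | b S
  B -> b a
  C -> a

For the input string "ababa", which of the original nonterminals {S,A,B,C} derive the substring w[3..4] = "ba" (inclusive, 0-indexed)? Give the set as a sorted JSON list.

CNF form of G:
  S -> T0 T1 | T1 A | T1 C | a
  A -> B A | T0 S | a
  B -> T0 T1
  C -> a
  T0 -> b
  T1 -> a

Fill CYK table bottom-up — only the sub-triangle for w[3..4]:
  T[3,3] 'b' = {T0}  orig:{}
  T[4,4] 'a' = {A,C,S,T1}  orig:{A,C,S}
  T[3,4] 'ba' = {A,B,S}

Original NTs in T[3,4] deriving "ba": ["A", "B", "S"]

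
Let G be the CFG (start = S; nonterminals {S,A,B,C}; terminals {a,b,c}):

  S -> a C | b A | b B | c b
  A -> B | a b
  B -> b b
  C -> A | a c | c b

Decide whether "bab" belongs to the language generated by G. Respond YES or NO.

CNF form of G:
  S -> T0 C | T1 A | T1 B | T2 T1
  A -> T0 T1 | T1 T1
  B -> T1 T1
  C -> T0 T1 | T0 T2 | T1 T1 | T2 T1
  T0 -> a
  T1 -> b
  T2 -> c

CYK fill:
  T[0,0] 'b' = {T1}  orig:{}
  T[1,1] 'a' = {T0}  orig:{}
  T[2,2] 'b' = {T1}  orig:{}
  T[0,1] 'ba' = ∅
  T[1,2] 'ab' = {A,C}
  T[0,2] 'bab' = {S}

S ∈ T[0,2] ⇒ YES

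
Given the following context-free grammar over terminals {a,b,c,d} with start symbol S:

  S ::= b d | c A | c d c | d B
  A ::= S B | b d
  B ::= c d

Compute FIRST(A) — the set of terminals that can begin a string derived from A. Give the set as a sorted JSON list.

FIRST sets, iterate to fixpoint:
[1]
  A via A→b d: +{b}
  B via B→c d: +{c}
  S via S→b d: +{b}
  S via S→c A: +{c}
  S via S→d B: +{d}
  FIRST(S)={b,c,d}  FIRST(A)={b}  FIRST(B)={c}
[2]
  A via A→S B: +{c,d}
  FIRST(S)={b,c,d}  FIRST(A)={b,c,d}  FIRST(B)={c}
[3] done
  FIRST(S)={b,c,d}  FIRST(A)={b,c,d}  FIRST(B)={c}

FIRST(A) = ["b", "c", "d"]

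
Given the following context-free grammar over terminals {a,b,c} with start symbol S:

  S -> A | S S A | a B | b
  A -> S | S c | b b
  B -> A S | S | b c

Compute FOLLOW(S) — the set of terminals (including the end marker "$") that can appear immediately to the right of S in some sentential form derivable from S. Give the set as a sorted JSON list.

FIRST sets, iterate to fixpoint:
pass 1:
  A via A→b b: +{b}
  B via B→A S: +{b}
  S via S→A: +{b}
  S via S→a B: +{a}
  FIRST[S]={a,b}  FIRST[A]={b}  FIRST[B]={b}
pass 2:
  A via A→S: +{a}
  B via B→A S: +{a}
  FIRST[S]={a,b}  FIRST[A]={a,b}  FIRST[B]={a,b}
pass 3: (no change)
  FIRST[S]={a,b}  FIRST[A]={a,b}  FIRST[B]={a,b}

FOLLOW iteration:
FOLLOW(S) := {$}
pass 1:
  A→S c: FOLLOW(S) ⊇ FIRST(c) = {c}; new: +{c}
  B→A S: FOLLOW(A) ⊇ FIRST(S) = {a,b}; new: +{a,b}
  S→A: FOLLOW(A) ⊇ FOLLOW(S) ⊇ {$,c}; new: +{$,c}
  S→S S A: FOLLOW(S) ⊇ FIRST(S) = {a,b}; new: +{a,b}
  S→a B: FOLLOW(B) ⊇ FOLLOW(S) ⊇ {$,a,b,c}; new: +{$,a,b,c}
  S: {$,a,b,c}  A: {$,a,b,c}  B: {$,a,b,c}
pass 2: (no change)
  S: {$,a,b,c}  A: {$,a,b,c}  B: {$,a,b,c}

FOLLOW(S) = ["$", "a", "b", "c"]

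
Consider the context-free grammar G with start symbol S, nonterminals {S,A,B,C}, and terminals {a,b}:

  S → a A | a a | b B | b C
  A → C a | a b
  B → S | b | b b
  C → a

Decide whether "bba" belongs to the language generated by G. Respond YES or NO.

CNF form of G:
  S -> T0 A | T0 T0 | T1 B | T1 C
  A -> C T0 | T0 T1
  B -> T0 A | T0 T0 | T1 B | T1 C | T1 T1 | b
  C -> a
  T0 -> a
  T1 -> b

CYK fill:
  cell(0,0) b: {B,T1}  orig:{B}
  cell(1,1) b: {B,T1}  orig:{B}
  cell(2,2) a: {C,T0}  orig:{C}
  cell(0,1) bb: {B,S}
  cell(1,2) ba: {B,S}
  cell(0,2) bba: {B,S}

S ∈ T[0,2] ⇒ YES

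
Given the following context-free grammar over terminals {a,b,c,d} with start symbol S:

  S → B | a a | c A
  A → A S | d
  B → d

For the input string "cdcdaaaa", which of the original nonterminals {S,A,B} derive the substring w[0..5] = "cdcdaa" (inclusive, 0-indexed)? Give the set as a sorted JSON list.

CNF form of G:
  S -> T0 T0 | T1 A | d
  A -> A S | d
  B -> d
  T0 -> a
  T1 -> c

CYK table (by increasing span) — only the sub-triangle for w[0..5]:
  T[0,0] 'c' = {T1}  orig:{}
  T[1,1] 'd' = {A,B,S}
  T[2,2] 'c' = {T1}  orig:{}
  T[3,3] 'd' = {A,B,S}
  T[4,4] 'a' = {T0}  orig:{}
  T[5,5] 'a' = {T0}  orig:{}
  T[0,1] 'cd' = {S}
  T[1,2] 'dc' = ∅
  T[2,3] 'cd' = {S}
  T[3,4] 'da' = ∅
  T[4,5] 'aa' = {S}
  T[0,2] 'cdc' = ∅
  T[1,3] 'dcd' = {A}
  T[2,4] 'cda' = ∅
  T[3,5] 'daa' = {A}
  T[0,3] 'cdcd' = {S}
  T[1,4] 'dcda' = ∅
  T[2,5] 'cdaa' = {S}
  T[0,4] 'cdcda' = ∅
  T[1,5] 'dcdaa' = {A}
  T[0,5] 'cdcdaa' = {S}

Original NTs in T[0,5] deriving "cdcdaa": ["S"]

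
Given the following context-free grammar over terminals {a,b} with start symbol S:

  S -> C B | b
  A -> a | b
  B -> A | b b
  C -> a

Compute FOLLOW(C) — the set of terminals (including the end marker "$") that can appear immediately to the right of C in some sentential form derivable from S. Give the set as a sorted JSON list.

FIRST iteration:
iter 1:
  A via A→a: +{a}
  A via A→b: +{b}
  B via B→A: +{a,b}
  C via C→a: +{a}
  S via S→C B: +{a}
  S via S→b: +{b}
  FIRST[S]={a,b}  FIRST[A]={a,b}  FIRST[B]={a,b}  FIRST[C]={a}
iter 2: — fixpoint
  FIRST[S]={a,b}  FIRST[A]={a,b}  FIRST[B]={a,b}  FIRST[C]={a}

FOLLOW iteration:
FOLLOW(S) := {$}
round 1:
  S→C B: FOLLOW(C) ⊇ FIRST(B) = {a,b}; new: +{a,b}
  S→C B: FOLLOW(B) ⊇ FOLLOW(S) ⊇ {$}; new: +{$}
  FOLLOW[S]={$}  FOLLOW[A]={}  FOLLOW[B]={$}  FOLLOW[C]={a,b}
round 2:
  B→A: FOLLOW(A) ⊇ FOLLOW(B) ⊇ {$}; new: +{$}
  FOLLOW[S]={$}  FOLLOW[A]={$}  FOLLOW[B]={$}  FOLLOW[C]={a,b}
round 3: (stable)
  FOLLOW[S]={$}  FOLLOW[A]={$}  FOLLOW[B]={$}  FOLLOW[C]={a,b}

FOLLOW(C) = ["a", "b"]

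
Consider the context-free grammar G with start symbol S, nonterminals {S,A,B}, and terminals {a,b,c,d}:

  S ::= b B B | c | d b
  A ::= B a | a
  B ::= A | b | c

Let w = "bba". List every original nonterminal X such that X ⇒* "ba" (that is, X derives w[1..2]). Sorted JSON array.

Convert to CNF:
  S -> T1 X3 | T2 T1 | c
  A -> B T0 | a
  B -> B T0 | a | b | c
  T0 -> a
  T1 -> b
  T2 -> d
  X3 -> B B

Fill CYK table bottom-up, restricted to cells inside w[1..2]:
  cell(1,1) b: {B,T1}  orig:{B}
  cell(2,2) a: {A,B,T0}  orig:{A,B}
  cell(1,2) ba: {A,B,X3}  orig:{A,B}

Original NTs in T[1,2] deriving "ba": ["A", "B"]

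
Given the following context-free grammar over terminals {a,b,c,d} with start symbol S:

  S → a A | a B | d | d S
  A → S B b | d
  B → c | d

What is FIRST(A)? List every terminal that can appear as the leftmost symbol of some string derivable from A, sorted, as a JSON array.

Compute FIRST by fixpoint:
[1]
  A via A→d: +{d}
  B via B→c: +{c}
  B via B→d: +{d}
  S via S→a A: +{a}
  S via S→d: +{d}
  FIRST[S]={a,d}  FIRST[A]={d}  FIRST[B]={c,d}
[2]
  A via A→S B b: +{a}
  FIRST[S]={a,d}  FIRST[A]={a,d}  FIRST[B]={c,d}
[3] (stable)
  FIRST[S]={a,d}  FIRST[A]={a,d}  FIRST[B]={c,d}

FIRST(A) = ["a", "d"]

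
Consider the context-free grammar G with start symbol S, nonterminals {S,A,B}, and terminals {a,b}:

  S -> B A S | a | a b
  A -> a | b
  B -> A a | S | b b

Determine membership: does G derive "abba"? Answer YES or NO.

CNF form of G:
  S -> B X3 | T0 T1 | a
  A -> a | b
  B -> A T0 | B X2 | T0 T1 | T1 T1 | a
  T0 -> a
  T1 -> b
  X2 -> A S
  X3 -> A S

Fill CYK table bottom-up:
  cell(0,0) a: {A,B,S,T0}  orig:{A,B,S}
  cell(1,1) b: {A,T1}  orig:{A}
  cell(2,2) b: {A,T1}  orig:{A}
  cell(3,3) a: {A,B,S,T0}  orig:{A,B,S}
  cell(0,1) ab: {B,S}
  cell(1,2) bb: {B}
  cell(2,3) ba: {B,X2,X3}  orig:{B}
  cell(0,2) abb: ∅
  cell(1,3) bba: ∅
  cell(0,3) abba: {B,S}

S ∈ T[0,3] ⇒ YES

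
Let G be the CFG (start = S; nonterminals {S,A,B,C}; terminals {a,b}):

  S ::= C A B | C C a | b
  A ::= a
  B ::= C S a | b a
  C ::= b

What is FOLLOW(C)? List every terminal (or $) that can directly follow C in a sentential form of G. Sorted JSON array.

FIRST sets, iterate to fixpoint:
[1]
  A via A→a: +{a}
  B via B→b a: +{b}
  C via C→b: +{b}
  S via S→C A B: +{b}
  S: {b}  A: {a}  B: {b}  C: {b}
[2] — fixpoint
  S: {b}  A: {a}  B: {b}  C: {b}

FOLLOW iteration:
initialize: $ ∈ FOLLOW(S)
iter 1:
  B→C S a: FOLLOW(C) ⊇ FIRST(S) = {b}; new: +{b}
  B→C S a: FOLLOW(S) ⊇ FIRST(a) = {a}; new: +{a}
  S→C A B: FOLLOW(C) ⊇ FIRST(A) = {a}; new: +{a}
  S→C A B: FOLLOW(A) ⊇ FIRST(B) = {b}; new: +{b}
  S→C A B: FOLLOW(B) ⊇ FOLLOW(S) ⊇ {$,a}; new: +{$,a}
  FOLLOW[S]={$,a}  FOLLOW[A]={b}  FOLLOW[B]={$,a}  FOLLOW[C]={a,b}
iter 2: (no change)
  FOLLOW[S]={$,a}  FOLLOW[A]={b}  FOLLOW[B]={$,a}  FOLLOW[C]={a,b}

FOLLOW(C) = ["a", "b"]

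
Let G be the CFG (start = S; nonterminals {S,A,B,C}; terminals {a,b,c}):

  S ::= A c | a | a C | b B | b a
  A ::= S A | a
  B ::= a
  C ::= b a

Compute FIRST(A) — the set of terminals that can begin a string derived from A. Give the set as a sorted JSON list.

FIRST sets, iterate to fixpoint:
round 1:
  A via A→a: +{a}
  B via B→a: +{a}
  C via C→b a: +{b}
  S via S→A c: +{a}
  S via S→b B: +{b}
  FIRST[S]={a,b}  FIRST[A]={a}  FIRST[B]={a}  FIRST[C]={b}
round 2:
  A via A→S A: +{b}
  FIRST[S]={a,b}  FIRST[A]={a,b}  FIRST[B]={a}  FIRST[C]={b}
round 3: (stable)
  FIRST[S]={a,b}  FIRST[A]={a,b}  FIRST[B]={a}  FIRST[C]={b}

FIRST(A) = ["a", "b"]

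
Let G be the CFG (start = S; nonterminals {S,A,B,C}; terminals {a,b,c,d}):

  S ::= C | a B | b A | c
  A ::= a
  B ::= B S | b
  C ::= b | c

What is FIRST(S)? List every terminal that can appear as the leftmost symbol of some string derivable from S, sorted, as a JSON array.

FIRST sets, iterate to fixpoint:
iter 1:
  A via A→a: +{a}
  B via B→b: +{b}
  C via C→b: +{b}
  C via C→c: +{c}
  S via S→C: +{b,c}
  S via S→a B: +{a}
  FIRST(S)={a,b,c}  FIRST(A)={a}  FIRST(B)={b}  FIRST(C)={b,c}
iter 2: (stable)
  FIRST(S)={a,b,c}  FIRST(A)={a}  FIRST(B)={b}  FIRST(C)={b,c}

FIRST(S) = ["a", "b", "c"]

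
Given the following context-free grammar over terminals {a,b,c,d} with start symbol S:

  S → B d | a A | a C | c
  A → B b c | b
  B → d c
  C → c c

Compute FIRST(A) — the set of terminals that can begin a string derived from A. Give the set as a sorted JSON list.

FIRST sets, iterate to fixpoint:
iter 1:
  A via A→b: +{b}
  B via B→d c: +{d}
  C via C→c c: +{c}
  S via S→B d: +{d}
  S via S→a A: +{a}
  S via S→c: +{c}
  S: {a,c,d}  A: {b}  B: {d}  C: {c}
iter 2:
  A via A→B b c: +{d}
  S: {a,c,d}  A: {b,d}  B: {d}  C: {c}
iter 3: — fixpoint
  S: {a,c,d}  A: {b,d}  B: {d}  C: {c}

FIRST(A) = ["b", "d"]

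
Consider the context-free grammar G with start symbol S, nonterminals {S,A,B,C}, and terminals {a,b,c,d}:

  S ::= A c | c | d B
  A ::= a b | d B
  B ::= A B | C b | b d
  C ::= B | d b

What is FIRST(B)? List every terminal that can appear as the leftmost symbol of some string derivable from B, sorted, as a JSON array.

Compute FIRST by fixpoint:
pass 1:
  A via A→a b: +{a}
  A via A→d B: +{d}
  B via B→A B: +{a,d}
  B via B→b d: +{b}
  C via C→B: +{a,b,d}
  S via S→A c: +{a,d}
  S via S→c: +{c}
  FIRST[S]={a,c,d}  FIRST[A]={a,d}  FIRST[B]={a,b,d}  FIRST[C]={a,b,d}
pass 2: (no change)
  FIRST[S]={a,c,d}  FIRST[A]={a,d}  FIRST[B]={a,b,d}  FIRST[C]={a,b,d}

FIRST(B) = ["a", "b", "d"]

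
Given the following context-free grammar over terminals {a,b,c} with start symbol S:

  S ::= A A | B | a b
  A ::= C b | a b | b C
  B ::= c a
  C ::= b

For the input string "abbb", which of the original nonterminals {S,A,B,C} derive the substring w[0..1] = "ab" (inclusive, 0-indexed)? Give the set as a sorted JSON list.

Convert to CNF:
  S -> A A | T1 T0 | T2 T1
  A -> C T0 | T0 C | T1 T0
  B -> T2 T1
  C -> b
  T0 -> b
  T1 -> a
  T2 -> c

CYK fill, restricted to cells inside w[0..1]:
  cell(0,0) a: {T1}  orig:{}
  cell(1,1) b: {C,T0}  orig:{C}
  cell(0,1) ab: {A,S}

Original NTs in T[0,1] deriving "ab": ["A", "S"]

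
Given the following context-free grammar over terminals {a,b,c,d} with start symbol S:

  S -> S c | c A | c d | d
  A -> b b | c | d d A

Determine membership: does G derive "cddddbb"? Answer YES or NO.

CNF form of G:
  S -> S T2 | T2 A | T2 T1 | d
  A -> T0 T0 | T1 X3 | c
  T0 -> b
  T1 -> d
  T2 -> c
  X3 -> T1 A

CYK table (by increasing span):
  [0..0]={A,T2}  "c"  orig:{A}
  [1..1]={S,T1}  "d"  orig:{S}
  [2..2]={S,T1}  "d"  orig:{S}
  [3..3]={S,T1}  "d"  orig:{S}
  [4..4]={S,T1}  "d"  orig:{S}
  [5..5]={T0}  "b"  orig:{}
  [6..6]={T0}  "b"  orig:{}
  [0..1]={S}  "cd"
  [1..2]=∅  "dd"
  [2..3]=∅  "dd"
  [3..4]=∅  "dd"
  [4..5]=∅  "db"
  [5..6]={A}  "bb"
  [0..2]=∅  "cdd"
  [1..3]=∅  "ddd"
  [2..4]=∅  "ddd"
  [3..5]=∅  "ddb"
  [4..6]={X3}  "dbb"  orig:{}
  [0..3]=∅  "cddd"
  [1..4]=∅  "dddd"
  [2..5]=∅  "dddb"
  [3..6]={A}  "ddbb"
  [0..4]=∅  "cdddd"
  [1..5]=∅  "ddddb"
  [2..6]={X3}  "dddbb"  orig:{}
  [0..5]=∅  "cddddb"
  [1..6]={A}  "ddddbb"
  [0..6]={S}  "cddddbb"

S ∈ T[0,6] ⇒ YES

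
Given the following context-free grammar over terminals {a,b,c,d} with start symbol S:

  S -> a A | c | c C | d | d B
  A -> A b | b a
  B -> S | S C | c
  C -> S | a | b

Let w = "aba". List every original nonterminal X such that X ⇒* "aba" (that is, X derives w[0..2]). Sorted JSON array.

CNF form of G:
  S -> T1 A | T2 C | T3 B | c | d
  A -> A T0 | T0 T1
  B -> S C | T1 A | T2 C | T3 B | c | d
  C -> T1 A | T2 C | T3 B | a | b | c | d
  T0 -> b
  T1 -> a
  T2 -> c
  T3 -> d

CYK table (by increasing span), restricted to cells inside w[0..2]:
  T[0,0] 'a' = {C,T1}  orig:{C}
  T[1,1] 'b' = {C,T0}  orig:{C}
  T[2,2] 'a' = {C,T1}  orig:{C}
  T[0,1] 'ab' = ∅
  T[1,2] 'ba' = {A}
  T[0,2] 'aba' = {B,C,S}

Original NTs in T[0,2] deriving "aba": ["B", "C", "S"]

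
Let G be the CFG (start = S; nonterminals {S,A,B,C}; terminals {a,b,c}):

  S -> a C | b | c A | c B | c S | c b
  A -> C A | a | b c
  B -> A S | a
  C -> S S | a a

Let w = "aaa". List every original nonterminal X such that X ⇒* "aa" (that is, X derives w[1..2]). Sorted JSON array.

Convert to CNF:
  S -> T1 A | T1 B | T1 S | T1 T0 | T2 C | b
  A -> C A | T0 T1 | a
  B -> A S | a
  C -> S S | T2 T2
  T0 -> b
  T1 -> c
  T2 -> a

Fill CYK table bottom-up (cells [i..j] with 1 ≤ i ≤ j ≤ 2 only):
  cell(1,1) a: {A,B,T2}  orig:{A,B}
  cell(2,2) a: {A,B,T2}  orig:{A,B}
  cell(1,2) aa: {C}

Original NTs in T[1,2] deriving "aa": ["C"]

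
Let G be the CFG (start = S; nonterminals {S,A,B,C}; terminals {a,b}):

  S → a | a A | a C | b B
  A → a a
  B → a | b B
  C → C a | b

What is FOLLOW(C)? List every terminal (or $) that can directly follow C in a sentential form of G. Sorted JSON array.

Compute FIRST by fixpoint:
iter 1:
  A via A→a a: +{a}
  B via B→a: +{a}
  B via B→b B: +{b}
  C via C→b: +{b}
  S via S→a: +{a}
  S via S→b B: +{b}
  FIRST(S)={a,b}  FIRST(A)={a}  FIRST(B)={a,b}  FIRST(C)={b}
iter 2: (stable)
  FIRST(S)={a,b}  FIRST(A)={a}  FIRST(B)={a,b}  FIRST(C)={b}

FOLLOW sets:
FOLLOW(S) := {$}
iter 1:
  C→C a: FOLLOW(C) ⊇ FIRST(a) = {a}; new: +{a}
  S→a A: FOLLOW(A) ⊇ FOLLOW(S) ⊇ {$}; new: +{$}
  S→a C: FOLLOW(C) ⊇ FOLLOW(S) ⊇ {$}; new: +{$}
  S→b B: FOLLOW(B) ⊇ FOLLOW(S) ⊇ {$}; new: +{$}
  FOLLOW[S]={$}  FOLLOW[A]={$}  FOLLOW[B]={$}  FOLLOW[C]={$,a}
iter 2: done
  FOLLOW[S]={$}  FOLLOW[A]={$}  FOLLOW[B]={$}  FOLLOW[C]={$,a}

FOLLOW(C) = ["$", "a"]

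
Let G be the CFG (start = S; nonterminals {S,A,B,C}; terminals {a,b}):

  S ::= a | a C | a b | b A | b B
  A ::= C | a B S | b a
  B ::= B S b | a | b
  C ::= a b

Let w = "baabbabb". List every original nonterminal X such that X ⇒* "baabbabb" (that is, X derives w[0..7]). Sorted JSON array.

Convert to CNF:
  S -> T0 C | T0 T1 | T1 A | T1 B | a
  A -> T0 T1 | T0 X2 | T1 T0
  B -> B X3 | a | b
  C -> T0 T1
  T0 -> a
  T1 -> b
  X2 -> B S
  X3 -> S T1

CYK fill (cells [i..j] with 0 ≤ i ≤ j ≤ 7 only):
  T[0,0] 'b' = {B,T1}  orig:{B}
  T[1,1] 'a' = {B,S,T0}  orig:{B,S}
  T[2,2] 'a' = {B,S,T0}  orig:{B,S}
  T[3,3] 'b' = {B,T1}  orig:{B}
  T[4,4] 'b' = {B,T1}  orig:{B}
  T[5,5] 'a' = {B,S,T0}  orig:{B,S}
  T[6,6] 'b' = {B,T1}  orig:{B}
  T[7,7] 'b' = {B,T1}  orig:{B}
  T[0,1] 'ba' = {A,S,X2}  orig:{A,S}
  T[1,2] 'aa' = {X2}  orig:{}
  T[2,3] 'ab' = {A,C,S,X3}  orig:{A,C,S}
  T[3,4] 'bb' = {S}
  T[4,5] 'ba' = {A,S,X2}  orig:{A,S}
  T[5,6] 'ab' = {A,C,S,X3}  orig:{A,C,S}
  T[6,7] 'bb' = {S}
  T[0,2] 'baa' = ∅
  T[1,3] 'aab' = {B,S,X2}  orig:{B,S}
  T[2,4] 'abb' = {X2,X3}  orig:{}
  T[3,5] 'bba' = {S,X2}  orig:{S}
  T[4,6] 'bab' = {B,S,X2,X3}  orig:{B,S}
  T[5,7] 'abb' = {X2,X3}  orig:{}
  T[0,3] 'baab' = {S,X2}  orig:{S}
  T[1,4] 'aabb' = {A,B,X3}  orig:{A,B}
  T[2,5] 'abba' = {A,X2}  orig:{A}
  T[3,6] 'bbab' = {B,S,X2,X3}  orig:{B,S}
  T[4,7] 'babb' = {B,X3}  orig:{B}
  T[0,4] 'baabb' = {B,S,X3}  orig:{B,S}
  T[1,5] 'aabba' = {A,X2}  orig:{A}
  T[2,6] 'abbab' = {A,B,X2}  orig:{A,B}
  T[3,7] 'bbabb' = {B,S,X3}  orig:{B,S}
  T[0,5] 'baabba' = {S,X2}  orig:{S}
  T[1,6] 'aabbab' = {A,B,X2}  orig:{A,B}
  T[2,7] 'abbabb' = {B,X2}  orig:{B}
  T[0,6] 'baabbab' = {B,S,X2,X3}  orig:{B,S}
  T[1,7] 'aabbabb' = {A,B}
  T[0,7] 'baabbabb' = {B,S,X3}  orig:{B,S}

Original NTs in T[0,7] deriving "baabbabb": ["B", "S"]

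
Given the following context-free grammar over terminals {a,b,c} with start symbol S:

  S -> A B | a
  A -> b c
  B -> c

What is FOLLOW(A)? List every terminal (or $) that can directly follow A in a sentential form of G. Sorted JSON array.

FIRST iteration:
round 1:
  A via A→b c: +{b}
  B via B→c: +{c}
  S via S→A B: +{b}
  S via S→a: +{a}
  FIRST[S]={a,b}  FIRST[A]={b}  FIRST[B]={c}
round 2: (no change)
  FIRST[S]={a,b}  FIRST[A]={b}  FIRST[B]={c}

Compute FOLLOW by fixpoint:
seed FOLLOW(S) with $
iter 1:
  S→A B: FOLLOW(A) ⊇ FIRST(B) = {c}; new: +{c}
  S→A B: FOLLOW(B) ⊇ FOLLOW(S) ⊇ {$}; new: +{$}
  FOLLOW[S]={$}  FOLLOW[A]={c}  FOLLOW[B]={$}
iter 2: — fixpoint
  FOLLOW[S]={$}  FOLLOW[A]={c}  FOLLOW[B]={$}

FOLLOW(A) = ["c"]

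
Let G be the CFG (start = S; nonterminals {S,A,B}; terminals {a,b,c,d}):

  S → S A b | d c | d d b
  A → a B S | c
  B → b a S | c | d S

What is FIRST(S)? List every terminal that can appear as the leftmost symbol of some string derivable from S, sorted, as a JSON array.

FIRST iteration:
round 1:
  A via A→a B S: +{a}
  A via A→c: +{c}
  B via B→b a S: +{b}
  B via B→c: +{c}
  B via B→d S: +{d}
  S via S→d c: +{d}
  FIRST(S)={d}  FIRST(A)={a,c}  FIRST(B)={b,c,d}
round 2: done
  FIRST(S)={d}  FIRST(A)={a,c}  FIRST(B)={b,c,d}

FIRST(S) = ["d"]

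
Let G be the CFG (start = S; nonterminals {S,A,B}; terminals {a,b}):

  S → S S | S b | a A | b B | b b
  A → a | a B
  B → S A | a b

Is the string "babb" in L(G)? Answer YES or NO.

CNF form of G:
  S -> S S | S T1 | T0 A | T1 B | T1 T1
  A -> T0 B | a
  B -> S A | T0 T1
  T0 -> a
  T1 -> b

CYK fill:
  cell(0,0) b: {T1}  orig:{}
  cell(1,1) a: {A,T0}  orig:{A}
  cell(2,2) b: {T1}  orig:{}
  cell(3,3) b: {T1}  orig:{}
  cell(0,1) ba: ∅
  cell(1,2) ab: {B}
  cell(2,3) bb: {S}
  cell(0,2) bab: {S}
  cell(1,3) abb: ∅
  cell(0,3) babb: {S}

S ∈ T[0,3] ⇒ YES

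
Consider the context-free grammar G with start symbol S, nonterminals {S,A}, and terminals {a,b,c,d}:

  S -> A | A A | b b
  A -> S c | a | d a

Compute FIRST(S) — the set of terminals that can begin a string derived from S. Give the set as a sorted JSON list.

FIRST iteration:
[1]
  A via A→a: +{a}
  A via A→d a: +{d}
  S via S→A: +{a,d}
  S via S→b b: +{b}
  FIRST[S]={a,b,d}  FIRST[A]={a,d}
[2]
  A via A→S c: +{b}
  FIRST[S]={a,b,d}  FIRST[A]={a,b,d}
[3] done
  FIRST[S]={a,b,d}  FIRST[A]={a,b,d}

FIRST(S) = ["a", "b", "d"]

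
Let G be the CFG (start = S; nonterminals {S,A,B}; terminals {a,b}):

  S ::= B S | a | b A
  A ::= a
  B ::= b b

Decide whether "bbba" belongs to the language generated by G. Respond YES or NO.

CNF form of G:
  S -> B S | T0 A | a
  A -> a
  B -> T0 T0
  T0 -> b

CYK fill:
  [0..0]={T0}  "b"  orig:{}
  [1..1]={T0}  "b"  orig:{}
  [2..2]={T0}  "b"  orig:{}
  [3..3]={A,S}  "a"
  [0..1]={B}  "bb"
  [1..2]={B}  "bb"
  [2..3]={S}  "ba"
  [0..2]=∅  "bbb"
  [1..3]={S}  "bba"
  [0..3]={S}  "bbba"

S ∈ T[0,3] ⇒ YES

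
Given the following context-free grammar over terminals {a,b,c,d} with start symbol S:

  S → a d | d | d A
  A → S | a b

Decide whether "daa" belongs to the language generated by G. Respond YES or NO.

CNF form of G:
  S -> T0 T2 | T2 A | d
  A -> T0 T1 | T0 T2 | T2 A | d
  T0 -> a
  T1 -> b
  T2 -> d

CYK fill:
  cell(0,0) d: {A,S,T2}  orig:{A,S}
  cell(1,1) a: {T0}  orig:{}
  cell(2,2) a: {T0}  orig:{}
  cell(0,1) da: ∅
  cell(1,2) aa: ∅
  cell(0,2) daa: ∅

S ∉ T[0,2] ⇒ NO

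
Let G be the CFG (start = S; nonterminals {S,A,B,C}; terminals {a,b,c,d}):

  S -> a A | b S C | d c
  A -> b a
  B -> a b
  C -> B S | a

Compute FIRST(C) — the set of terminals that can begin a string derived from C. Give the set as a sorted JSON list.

Compute FIRST by fixpoint:
round 1:
  A via A→b a: +{b}
  B via B→a b: +{a}
  C via C→B S: +{a}
  S via S→a A: +{a}
  S via S→b S C: +{b}
  S via S→d c: +{d}
  FIRST[S]={a,b,d}  FIRST[A]={b}  FIRST[B]={a}  FIRST[C]={a}
round 2: (no change)
  FIRST[S]={a,b,d}  FIRST[A]={b}  FIRST[B]={a}  FIRST[C]={a}

FIRST(C) = ["a"]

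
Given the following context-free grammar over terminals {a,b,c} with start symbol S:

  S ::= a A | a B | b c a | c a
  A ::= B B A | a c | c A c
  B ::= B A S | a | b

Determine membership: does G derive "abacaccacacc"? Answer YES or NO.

Convert to CNF:
  S -> T0 A | T0 B | T1 T0 | T2 X6
  A -> B X3 | T0 T1 | T1 X4
  B -> B X5 | a | b
  T0 -> a
  T1 -> c
  T2 -> b
  X3 -> B A
  X4 -> A T1
  X5 -> A S
  X6 -> T1 T0

CYK fill:
  [0..0]={B,T0}  "a"  orig:{B}
  [1..1]={B,T2}  "b"  orig:{B}
  [2..2]={B,T0}  "a"  orig:{B}
  [3..3]={T1}  "c"  orig:{}
  [4..4]={B,T0}  "a"  orig:{B}
  [5..5]={T1}  "c"  orig:{}
  [6..6]={T1}  "c"  orig:{}
  [7..7]={B,T0}  "a"  orig:{B}
  [8..8]={T1}  "c"  orig:{}
  [9..9]={B,T0}  "a"  orig:{B}
  [10..10]={T1}  "c"  orig:{}
  [11..11]={T1}  "c"  orig:{}
  [0..1]={S}  "ab"
  [1..2]=∅  "ba"
  [2..3]={A}  "ac"
  [3..4]={S,X6}  "ca"  orig:{S}
  [4..5]={A}  "ac"
  [5..6]=∅  "cc"
  [6..7]={S,X6}  "ca"  orig:{S}
  [7..8]={A}  "ac"
  [8..9]={S,X6}  "ca"  orig:{S}
  [9..10]={A}  "ac"
  [10..11]=∅  "cc"
  [0..2]=∅  "aba"
  [1..3]={X3}  "bac"  orig:{}
  [2..4]=∅  "aca"
  [3..5]=∅  "cac"
  [4..6]={X4}  "acc"  orig:{}
  [5..7]=∅  "cca"
  [6..8]=∅  "cac"
  [7..9]=∅  "aca"
  [8..10]=∅  "cac"
  [9..11]={X4}  "acc"  orig:{}
  [0..3]={A}  "abac"
  [1..4]=∅  "baca"
  [2..5]=∅  "acac"
  [3..6]={A}  "cacc"
  [4..7]={X5}  "acca"  orig:{}
  [5..8]=∅  "ccac"
  [6..9]=∅  "caca"
  [7..10]=∅  "acac"
  [8..11]={A}  "cacc"
  [0..4]=∅  "abaca"
  [1..5]=∅  "bacac"
  [2..6]={S,X3}  "acacc"  orig:{S}
  [3..7]=∅  "cacca"
  [4..8]=∅  "accac"
  [5..9]=∅  "ccaca"
  [6..10]=∅  "cacac"
  [7..11]={S,X3}  "acacc"  orig:{S}
  [0..5]=∅  "abacac"
  [1..6]={A}  "bacacc"
  [2..7]=∅  "acacca"
  [3..8]=∅  "caccac"
  [4..9]=∅  "accaca"
  [5..10]=∅  "ccacac"
  [6..11]=∅  "cacacc"
  [0..6]={S,X3}  "abacacc"  orig:{S}
  [1..7]=∅  "bacacca"
  [2..8]=∅  "acaccac"
  [3..9]=∅  "caccaca"
  [4..10]=∅  "accacac"
  [5..11]=∅  "ccacacc"
  [0..7]=∅  "abacacca"
  [1..8]=∅  "bacaccac"
  [2..9]=∅  "acaccaca"
  [3..10]=∅  "caccacac"
  [4..11]=∅  "accacacc"
  [0..8]=∅  "abacaccac"
  [1..9]=∅  "bacaccaca"
  [2..10]=∅  "acaccacac"
  [3..11]={X5}  "caccacacc"  orig:{}
  [0..9]=∅  "abacaccaca"
  [1..10]=∅  "bacaccacac"
  [2..11]={B}  "acaccacacc"
  [0..10]=∅  "abacaccacac"
  [1..11]={X5}  "bacaccacacc"  orig:{}
  [0..11]={B}  "abacaccacacc"

S ∉ T[0,11] ⇒ NO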